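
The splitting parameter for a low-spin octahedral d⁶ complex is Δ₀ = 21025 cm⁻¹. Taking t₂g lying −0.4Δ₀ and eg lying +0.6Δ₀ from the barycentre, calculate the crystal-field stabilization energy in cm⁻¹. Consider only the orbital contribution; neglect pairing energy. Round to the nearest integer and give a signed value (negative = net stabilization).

-50460

Configuration: t₂g⁶ eg⁰.
Orbital CFSE = 6(-0.4) + 0(0.6) = -2.4Δ₀ = -2.4 × 21025 = -50460 cm⁻¹.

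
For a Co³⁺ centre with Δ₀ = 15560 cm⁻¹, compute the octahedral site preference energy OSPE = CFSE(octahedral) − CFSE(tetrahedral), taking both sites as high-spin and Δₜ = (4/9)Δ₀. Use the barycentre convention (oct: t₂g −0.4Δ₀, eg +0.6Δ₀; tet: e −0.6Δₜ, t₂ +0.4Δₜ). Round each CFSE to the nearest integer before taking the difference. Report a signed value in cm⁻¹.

Co³⁺: group 9, so d-count = 9 − 3 = 6.
In an octahedral site d⁶ (HS) is t2g^4 e_g^2, giving CFSE(oct) = -0.4Δ₀ = -6224 cm⁻¹.
Tetrahedral e^3 t2^3 gives -0.6Δₜ = -0.6 × (4/9) × 15560 = -4149 cm⁻¹.
Subtracting, OSPE = -6224 − (-4149) = -2075 cm⁻¹.

-2075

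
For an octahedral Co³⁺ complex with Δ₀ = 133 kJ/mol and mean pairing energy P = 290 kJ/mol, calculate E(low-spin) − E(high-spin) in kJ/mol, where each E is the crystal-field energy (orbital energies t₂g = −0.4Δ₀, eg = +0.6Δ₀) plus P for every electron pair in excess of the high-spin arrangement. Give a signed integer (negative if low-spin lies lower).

314

Group 9 minus oxidation state +3 gives a d⁶ configuration for Co³⁺.
High-spin: t₂g⁴ eg², CFSE = -0.4Δ₀ = -53 kJ/mol.
For low-spin the configuration is t₂g⁶ eg⁰: orbital energy -2.4 × 133 = -319 kJ/mol, and 2 additional pairs relative to high-spin add 580 kJ/mol, giving 261 kJ/mol.
E(LS) − E(HS) = 261 − (-53) = 314 kJ/mol.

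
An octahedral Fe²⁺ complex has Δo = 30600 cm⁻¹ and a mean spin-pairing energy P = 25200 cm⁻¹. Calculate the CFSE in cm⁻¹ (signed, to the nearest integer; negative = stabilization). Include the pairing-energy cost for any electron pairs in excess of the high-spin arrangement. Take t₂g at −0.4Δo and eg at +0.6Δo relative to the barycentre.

-23040

Fe is in group 8, so Fe²⁺ is d⁶ (8 − 2 = 6).
Here Δo > P (30600 > 25200), so the low-spin state is favoured.
Filling d⁶ accordingly: t₂g⁶ eg⁰.
Orbital CFSE = -2.4Δo = -2.4 × 30600 = -73440 cm⁻¹.
Excess pairs vs high-spin: 3 − 1 = 2; pairing cost = +50400 cm⁻¹.
Net CFSE = -73440 + 50400 = -23040 cm⁻¹.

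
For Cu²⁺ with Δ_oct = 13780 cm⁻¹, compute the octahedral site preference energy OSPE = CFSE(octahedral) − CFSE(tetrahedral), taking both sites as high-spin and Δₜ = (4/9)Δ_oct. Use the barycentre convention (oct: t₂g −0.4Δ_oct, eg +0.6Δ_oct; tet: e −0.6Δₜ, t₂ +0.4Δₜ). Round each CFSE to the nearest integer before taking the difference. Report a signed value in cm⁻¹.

-5818

Cu sits in group 11; removing 2 electrons leaves Cu²⁺ with 11 − 2 = 9 d electrons.
Octahedral high-spin t₂g⁶ eg³: CFSE = -0.6 × 13780 = -8268 cm⁻¹.
Tetrahedral e⁴ t₂⁵ gives -0.4Δₜ = -0.4 × (4/9) × 13780 = -2450 cm⁻¹.
OSPE = -8268 − (-2450) = -5818 cm⁻¹.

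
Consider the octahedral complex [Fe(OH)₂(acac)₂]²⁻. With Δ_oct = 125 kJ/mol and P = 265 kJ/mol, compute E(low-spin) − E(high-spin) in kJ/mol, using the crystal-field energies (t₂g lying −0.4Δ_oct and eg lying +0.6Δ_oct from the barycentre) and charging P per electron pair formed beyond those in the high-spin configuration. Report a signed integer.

Ligand charges: 2×(-1) from OH⁻ and 2×(-1) from acac⁻ sum to -4; with overall charge -2, Fe is +2.
Fe sits in group 8; removing 2 electrons leaves Fe²⁺ with 8 − 2 = 6 d electrons.
High-spin d⁶ fills as t₂g⁴ eg² with CFSE 4(−0.4) + 2(+0.6) = -0.4Δ_oct = -50 kJ/mol.
Low-spin: t₂g⁶ eg⁰, orbital CFSE = -2.4Δ_oct = -300 kJ/mol; plus 2 excess pairs × P = +530 kJ/mol; total 230 kJ/mol.
The difference is 230 − (-50) = 280 kJ/mol, so high-spin lies lower.

280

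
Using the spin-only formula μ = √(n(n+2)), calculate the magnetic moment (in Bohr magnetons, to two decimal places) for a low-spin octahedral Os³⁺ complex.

Group 8 minus oxidation state +3 gives a d⁵ configuration for Os³⁺.
Configuration: t2g^5 e_g^0 → 1 unpaired electron.
μ(spin-only) = √[1(1+2)] = √3 ≈ 1.73 Bohr magnetons.

1.73 Bohr magnetons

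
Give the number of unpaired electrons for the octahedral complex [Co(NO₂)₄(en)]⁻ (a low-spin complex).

Ligand charges: 4×(-1) from NO₂⁻ and 1×(+0) from en sum to -4; with overall charge -1, Co is +3.
Co³⁺: group 9, so d-count = 9 − 3 = 6.
Configuration: t2g^6 e_g^0, giving 0 unpaired electrons.

0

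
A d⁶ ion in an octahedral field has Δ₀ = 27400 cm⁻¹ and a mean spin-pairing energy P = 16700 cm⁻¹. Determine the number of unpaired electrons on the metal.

Since Δ₀ = 27400 cm⁻¹ > P = 16700 cm⁻¹, the complex adopts the low-spin configuration.
That gives t₂g⁶ eg⁰.
Unpaired electrons: 0.

0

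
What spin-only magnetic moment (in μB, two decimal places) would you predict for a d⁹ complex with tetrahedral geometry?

1.73 μB

With tetrahedral geometry the complex is necessarily high-spin.
Configuration: e^4 t2^5 → 1 unpaired electron.
μ(spin-only) = √[1(1+2)] = √3 ≈ 1.73 μB.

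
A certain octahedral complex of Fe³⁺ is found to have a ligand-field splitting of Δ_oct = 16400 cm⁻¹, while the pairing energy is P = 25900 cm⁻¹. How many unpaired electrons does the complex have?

Group 8 minus oxidation state +3 gives a d⁵ configuration for Fe³⁺.
Δ_oct < P, so pairing is avoided: the ground state is high-spin.
Configuration: t2g^3 e_g^2.
Unpaired electrons: 5.

5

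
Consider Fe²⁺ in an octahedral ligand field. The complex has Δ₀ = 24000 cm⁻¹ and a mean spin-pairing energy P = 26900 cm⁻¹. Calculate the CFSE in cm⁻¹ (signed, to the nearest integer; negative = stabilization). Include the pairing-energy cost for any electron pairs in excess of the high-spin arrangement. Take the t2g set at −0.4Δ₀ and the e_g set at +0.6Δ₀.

-9600

Fe²⁺: group 8, so d-count = 8 − 2 = 6.
Δ₀ < P, so pairing is avoided: the ground state is high-spin.
Filling d⁶ accordingly: t2g^4 e_g^2.
Orbital CFSE = -0.4Δ₀ = -0.4 × 24000 = -9600 cm⁻¹.
High-spin has no excess pairs, so no pairing correction applies.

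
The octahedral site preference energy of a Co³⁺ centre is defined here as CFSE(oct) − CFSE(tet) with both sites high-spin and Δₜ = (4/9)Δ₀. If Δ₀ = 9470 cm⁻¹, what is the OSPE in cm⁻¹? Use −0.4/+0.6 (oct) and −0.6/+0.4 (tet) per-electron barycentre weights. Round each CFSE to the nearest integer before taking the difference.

Co³⁺: group 9, so d-count = 9 − 3 = 6.
Octahedral high-spin t2g^4 e_g^2: CFSE = -0.4 × 9470 = -3788 cm⁻¹.
Tetrahedral e^3 t2^3 gives -0.6Δₜ = -0.6 × (4/9) × 9470 = -2525 cm⁻¹.
Subtracting, OSPE = -3788 − (-2525) = -1263 cm⁻¹.

-1263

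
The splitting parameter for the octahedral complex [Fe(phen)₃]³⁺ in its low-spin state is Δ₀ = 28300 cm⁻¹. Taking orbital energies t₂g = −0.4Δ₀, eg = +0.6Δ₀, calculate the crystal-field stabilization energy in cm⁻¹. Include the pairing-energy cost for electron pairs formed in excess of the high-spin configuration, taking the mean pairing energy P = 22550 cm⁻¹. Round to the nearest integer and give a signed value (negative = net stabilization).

phen is neutral, so the +3 overall charge sits on Fe: oxidation state +3.
Fe is in group 8, so Fe³⁺ is d⁵ (8 − 3 = 5).
The d⁵ electrons fill as t₂g⁵ eg⁰.
Orbital CFSE = 5(-0.4) + 0(0.6) = -2.0Δ₀ = -2.0 × 28300 = -56600 cm⁻¹.
Relative to high-spin t₂g³ eg² (0 paired), the low-spin configuration has 2 additional pairs, contributing +2 × 22550 = +45100 cm⁻¹.
Overall CFSE = -56600 + 45100 = -11500 cm⁻¹.

-11500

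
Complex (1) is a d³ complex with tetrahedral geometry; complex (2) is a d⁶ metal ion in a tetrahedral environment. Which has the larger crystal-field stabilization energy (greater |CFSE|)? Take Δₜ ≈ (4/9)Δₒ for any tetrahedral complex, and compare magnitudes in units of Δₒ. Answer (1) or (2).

(1)

(1): Tetrahedral splitting is small, so the complex is high-spin; e² t₂¹, CFSE = -0.8Δₜ ≈ -0.36Δₒ.
(2): Tetrahedral splitting is small, so the complex is high-spin; e³ t₂³, CFSE = -0.6Δₜ ≈ -0.27Δₒ.
So (1) has the larger |CFSE|.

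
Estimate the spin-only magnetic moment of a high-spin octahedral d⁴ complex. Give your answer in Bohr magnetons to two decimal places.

Configuration: t₂g³ eg¹ → 4 unpaired electrons.
μ(spin-only) = √[4(4+2)] = √24 ≈ 4.90 Bohr magnetons.

4.90 Bohr magnetons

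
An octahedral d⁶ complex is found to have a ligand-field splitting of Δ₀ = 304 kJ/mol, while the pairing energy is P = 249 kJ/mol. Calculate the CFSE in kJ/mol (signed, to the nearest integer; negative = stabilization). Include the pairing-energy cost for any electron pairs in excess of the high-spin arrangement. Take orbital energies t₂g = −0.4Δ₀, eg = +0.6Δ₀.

-232

Since Δ₀ = 304 kJ/mol > P = 249 kJ/mol, the complex adopts the low-spin configuration.
Filling d⁶ accordingly: t₂g⁶ eg⁰.
Orbital CFSE = -2.4Δ₀ = -2.4 × 304 = -730 kJ/mol.
Excess pairs vs high-spin: 3 − 1 = 2; pairing cost = +498 kJ/mol.
Net CFSE = -730 + 498 = -232 kJ/mol.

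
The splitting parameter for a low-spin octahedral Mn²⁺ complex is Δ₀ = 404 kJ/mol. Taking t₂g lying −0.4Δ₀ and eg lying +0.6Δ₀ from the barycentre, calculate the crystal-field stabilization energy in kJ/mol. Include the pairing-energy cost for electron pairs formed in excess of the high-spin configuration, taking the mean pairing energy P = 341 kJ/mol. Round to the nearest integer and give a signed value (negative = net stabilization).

Mn²⁺: group 7, so d-count = 7 − 2 = 5.
Electron filling gives t₂g⁵ eg⁰.
Orbital CFSE = 5(-0.4) + 0(0.6) = -2.0Δ₀ = -2.0 × 404 = -808 kJ/mol.
Pairing penalty: 2 pairs vs 0 in the high-spin reference → 2 extra × P = 682 kJ/mol.
Overall CFSE = -808 + 682 = -126 kJ/mol.

-126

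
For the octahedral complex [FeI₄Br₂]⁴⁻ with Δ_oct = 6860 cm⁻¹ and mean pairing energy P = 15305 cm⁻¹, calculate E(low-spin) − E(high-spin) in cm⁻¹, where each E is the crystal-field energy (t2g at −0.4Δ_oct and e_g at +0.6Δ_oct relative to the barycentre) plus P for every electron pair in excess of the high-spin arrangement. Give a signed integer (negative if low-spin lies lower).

Ligand charges: 4×(-1) from I⁻ and 2×(-1) from Br⁻ sum to -6; with overall charge -4, Fe is +2.
Fe sits in group 8; removing 2 electrons leaves Fe²⁺ with 8 − 2 = 6 d electrons.
High-spin: t2g^4 e_g^2, CFSE = -0.4Δ_oct = -2744 cm⁻¹.
Low-spin: t2g^6 e_g^0, orbital CFSE = -2.4Δ_oct = -16464 cm⁻¹; plus 2 excess pairs × P = +30610 cm⁻¹; total 14146 cm⁻¹.
E(LS) − E(HS) = 14146 − (-2744) = 16890 cm⁻¹.

16890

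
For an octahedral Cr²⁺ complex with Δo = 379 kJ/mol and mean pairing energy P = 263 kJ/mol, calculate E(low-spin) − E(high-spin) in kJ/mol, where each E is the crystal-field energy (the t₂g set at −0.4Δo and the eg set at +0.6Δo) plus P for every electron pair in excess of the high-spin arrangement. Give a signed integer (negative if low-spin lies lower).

Cr sits in group 6; removing 2 electrons leaves Cr²⁺ with 6 − 2 = 4 d electrons.
In the high-spin limit (t₂g³ eg¹) the orbital term is -0.6Δo = -227 kJ/mol, with no excess pairing.
For low-spin the configuration is t₂g⁴ eg⁰: orbital energy -1.6 × 379 = -606 kJ/mol, and 1 additional pair relative to high-spin adds 263 kJ/mol, giving -343 kJ/mol.
E(LS) − E(HS) = -343 − (-227) = -116 kJ/mol.

-116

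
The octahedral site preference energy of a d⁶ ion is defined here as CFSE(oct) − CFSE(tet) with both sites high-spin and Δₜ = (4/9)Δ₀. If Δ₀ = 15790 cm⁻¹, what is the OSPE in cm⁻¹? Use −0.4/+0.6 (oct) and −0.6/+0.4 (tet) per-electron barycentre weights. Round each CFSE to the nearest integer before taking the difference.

-2105

Octahedral high-spin t₂g⁴ eg²: CFSE = -0.4 × 15790 = -6316 cm⁻¹.
Tetrahedral e³ t₂³ gives -0.6Δₜ = -0.6 × (4/9) × 15790 = -4211 cm⁻¹.
OSPE = -6316 − (-4211) = -2105 cm⁻¹.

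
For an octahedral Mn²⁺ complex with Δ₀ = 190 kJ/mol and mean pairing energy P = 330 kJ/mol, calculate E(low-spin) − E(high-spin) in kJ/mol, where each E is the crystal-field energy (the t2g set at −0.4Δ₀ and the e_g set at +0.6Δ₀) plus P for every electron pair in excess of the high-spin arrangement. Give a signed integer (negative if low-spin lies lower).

Mn sits in group 7; removing 2 electrons leaves Mn²⁺ with 7 − 2 = 5 d electrons.
High-spin d⁵ fills as t2g^3 e_g^2 with CFSE 3(−0.4) + 2(+0.6) = 0.0Δ₀ = 0 kJ/mol.
Low-spin t2g^5 e_g^0 gives -2.0Δ₀ = -380 kJ/mol, but forming 2 extra pairs costs 2P = 660 kJ/mol, so E(LS) = -380 + 660 = 280 kJ/mol.
E(LS) − E(HS) = 280 − (0) = 280 kJ/mol.

280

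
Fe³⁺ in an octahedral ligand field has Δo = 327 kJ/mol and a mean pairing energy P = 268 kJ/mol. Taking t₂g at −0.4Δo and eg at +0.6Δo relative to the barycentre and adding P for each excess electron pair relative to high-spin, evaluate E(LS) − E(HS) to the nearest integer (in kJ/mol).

-118

Group 8 minus oxidation state +3 gives a d⁵ configuration for Fe³⁺.
In the high-spin limit (t₂g³ eg²) the orbital term is 0.0Δo = 0 kJ/mol, with no excess pairing.
For low-spin the configuration is t₂g⁵ eg⁰: orbital energy -2.0 × 327 = -654 kJ/mol, and 2 additional pairs relative to high-spin add 536 kJ/mol, giving -118 kJ/mol.
The difference is -118 − (0) = -118 kJ/mol, so low-spin lies lower.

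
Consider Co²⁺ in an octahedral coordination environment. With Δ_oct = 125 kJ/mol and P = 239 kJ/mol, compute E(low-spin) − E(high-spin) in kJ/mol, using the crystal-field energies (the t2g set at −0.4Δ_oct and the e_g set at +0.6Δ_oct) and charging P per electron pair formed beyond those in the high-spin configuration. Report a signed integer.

114

Co²⁺: group 9, so d-count = 9 − 2 = 7.
In the high-spin limit (t2g^5 e_g^2) the orbital term is -0.8Δ_oct = -100 kJ/mol, with no excess pairing.
Low-spin: t2g^6 e_g^1, orbital CFSE = -1.8Δ_oct = -225 kJ/mol; plus 1 excess pair × P = +239 kJ/mol; total 14 kJ/mol.
The difference is 14 − (-100) = 114 kJ/mol, so high-spin lies lower.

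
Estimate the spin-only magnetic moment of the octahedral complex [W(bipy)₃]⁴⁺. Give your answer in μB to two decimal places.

bipy is neutral, so the +4 overall charge sits on W: oxidation state +4.
Group 6 minus oxidation state +4 gives a d² configuration for W⁴⁺.
Configuration: t2g^2 e_g^0 → 2 unpaired electrons.
μ(spin-only) = √[2(2+2)] = √8 ≈ 2.83 μB.

2.83 μB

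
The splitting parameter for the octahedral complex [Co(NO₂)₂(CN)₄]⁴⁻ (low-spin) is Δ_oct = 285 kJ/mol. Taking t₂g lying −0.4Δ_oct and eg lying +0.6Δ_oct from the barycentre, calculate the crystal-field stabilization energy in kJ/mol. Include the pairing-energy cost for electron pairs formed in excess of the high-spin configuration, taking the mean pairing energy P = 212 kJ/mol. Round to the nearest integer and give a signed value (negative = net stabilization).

-301

Ligand charges: 2×(-1) from NO₂⁻ and 4×(-1) from CN⁻ sum to -6; with overall charge -4, Co is +2.
Co is in group 9, so Co²⁺ is d⁷ (9 − 2 = 7).
Configuration: t₂g⁶ eg¹.
The orbital stabilization is -1.8Δ_oct = -1.8 × 285 = -513 kJ/mol.
Pairing penalty: 3 pairs vs 2 in the high-spin reference → 1 extra × P = 212 kJ/mol.
Combining: -513 + 212 = -301 kJ/mol.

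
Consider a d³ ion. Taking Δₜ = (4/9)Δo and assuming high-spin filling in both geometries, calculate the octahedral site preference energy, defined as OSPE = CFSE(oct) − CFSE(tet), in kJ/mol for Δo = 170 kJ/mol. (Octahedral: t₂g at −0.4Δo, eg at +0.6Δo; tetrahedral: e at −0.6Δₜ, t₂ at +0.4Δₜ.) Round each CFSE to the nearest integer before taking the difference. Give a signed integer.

In an octahedral site d³ (HS) is t₂g³ eg⁰, giving CFSE(oct) = -1.2Δo = -204 kJ/mol.
Tetrahedral e² t₂¹ gives -0.8Δₜ = -0.8 × (4/9) × 170 = -60 kJ/mol.
OSPE = -204 − (-60) = -144 kJ/mol.

-144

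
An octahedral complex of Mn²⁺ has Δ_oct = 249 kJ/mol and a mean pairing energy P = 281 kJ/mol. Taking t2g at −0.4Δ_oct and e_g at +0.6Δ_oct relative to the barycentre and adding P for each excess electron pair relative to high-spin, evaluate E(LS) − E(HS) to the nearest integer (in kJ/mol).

Mn sits in group 7; removing 2 electrons leaves Mn²⁺ with 7 − 2 = 5 d electrons.
High-spin d⁵ fills as t2g^3 e_g^2 with CFSE 3(−0.4) + 2(+0.6) = 0.0Δ_oct = 0 kJ/mol.
For low-spin the configuration is t2g^5 e_g^0: orbital energy -2.0 × 249 = -498 kJ/mol, and 2 additional pairs relative to high-spin add 562 kJ/mol, giving 64 kJ/mol.
Thus E(LS) − E(HS) = 64 kJ/mol.

64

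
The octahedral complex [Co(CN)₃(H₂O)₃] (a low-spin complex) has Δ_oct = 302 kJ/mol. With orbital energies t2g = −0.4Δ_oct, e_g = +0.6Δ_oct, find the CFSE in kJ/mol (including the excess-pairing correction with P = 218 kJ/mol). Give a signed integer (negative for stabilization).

-289

Ligand charges: 3×(-1) from CN⁻ and 3×(+0) from H₂O sum to -3; with overall charge +0, Co is +3.
Group 9 minus oxidation state +3 gives a d⁶ configuration for Co³⁺.
Configuration: t2g^6 e_g^0.
CFSE(orbital) = 6×(-0.4Δ_oct) + 0×(0.6Δ_oct) = -2.4Δ_oct; with Δ_oct = 302 kJ/mol that is -725 kJ/mol.
Relative to high-spin t2g^4 e_g^2 (1 paired), the low-spin configuration has 2 additional pairs, contributing +2 × 218 = +436 kJ/mol.
Net CFSE = -725 + 436 = -289 kJ/mol.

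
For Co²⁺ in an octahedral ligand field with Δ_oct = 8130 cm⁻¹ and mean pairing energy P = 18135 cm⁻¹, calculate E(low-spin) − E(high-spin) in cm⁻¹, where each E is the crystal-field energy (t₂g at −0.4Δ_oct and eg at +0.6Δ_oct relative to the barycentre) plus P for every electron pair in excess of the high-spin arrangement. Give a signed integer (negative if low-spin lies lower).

10005

Co²⁺: group 9, so d-count = 9 − 2 = 7.
High-spin: t₂g⁵ eg², CFSE = -0.8Δ_oct = -6504 cm⁻¹.
For low-spin the configuration is t₂g⁶ eg¹: orbital energy -1.8 × 8130 = -14634 cm⁻¹, and 1 additional pair relative to high-spin adds 18135 cm⁻¹, giving 3501 cm⁻¹.
The difference is 3501 − (-6504) = 10005 cm⁻¹, so high-spin lies lower.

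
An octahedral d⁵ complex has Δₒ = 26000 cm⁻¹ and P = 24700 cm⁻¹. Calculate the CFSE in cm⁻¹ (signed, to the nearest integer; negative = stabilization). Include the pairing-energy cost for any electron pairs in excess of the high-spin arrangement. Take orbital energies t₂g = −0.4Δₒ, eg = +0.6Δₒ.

Since Δₒ = 26000 cm⁻¹ > P = 24700 cm⁻¹, the complex adopts the low-spin configuration.
That gives t₂g⁵ eg⁰.
Orbital CFSE = -2.0Δₒ = -2.0 × 26000 = -52000 cm⁻¹.
Excess pairs vs high-spin: 2 − 0 = 2; pairing cost = +49400 cm⁻¹.
Net CFSE = -52000 + 49400 = -2600 cm⁻¹.

-2600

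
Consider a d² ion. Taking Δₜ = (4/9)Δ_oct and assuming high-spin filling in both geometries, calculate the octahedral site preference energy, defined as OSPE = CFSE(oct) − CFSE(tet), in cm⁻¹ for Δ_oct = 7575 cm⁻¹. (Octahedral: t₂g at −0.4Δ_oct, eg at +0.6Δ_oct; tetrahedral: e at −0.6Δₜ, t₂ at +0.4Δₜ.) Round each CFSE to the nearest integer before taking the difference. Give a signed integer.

In an octahedral site d² (HS) is t₂g² eg⁰, giving CFSE(oct) = -0.8Δ_oct = -6060 cm⁻¹.
In a tetrahedral site the filling is e² t₂⁰: CFSE(tet) = -1.2Δₜ = -1.2 × (4/9)(7575) = -4040 cm⁻¹.
Subtracting, OSPE = -6060 − (-4040) = -2020 cm⁻¹.

-2020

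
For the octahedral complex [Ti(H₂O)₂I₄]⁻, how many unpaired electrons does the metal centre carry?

1

Ligand charges: 2×(+0) from H₂O and 4×(-1) from I⁻ sum to -4; with overall charge -1, Ti is +3.
Group 4 minus oxidation state +3 gives a d¹ configuration for Ti³⁺.
Configuration: t₂g¹ eg⁰, giving 1 unpaired electron.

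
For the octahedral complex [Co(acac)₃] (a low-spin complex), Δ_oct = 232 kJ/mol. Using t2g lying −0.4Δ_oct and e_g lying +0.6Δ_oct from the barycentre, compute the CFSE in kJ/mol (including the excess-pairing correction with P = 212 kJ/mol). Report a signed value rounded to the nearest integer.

-133

Each acac⁻ contributes -1; 3 × (-1) = -3. With overall charge +0, Co is in the +3 oxidation state.
Group 9 minus oxidation state +3 gives a d⁶ configuration for Co³⁺.
Electron filling gives t2g^6 e_g^0.
The orbital stabilization is -2.4Δ_oct = -2.4 × 232 = -557 kJ/mol.
Relative to high-spin t2g^4 e_g^2 (1 paired), the low-spin configuration has 2 additional pairs, contributing +2 × 212 = +424 kJ/mol.
Net CFSE = -557 + 424 = -133 kJ/mol.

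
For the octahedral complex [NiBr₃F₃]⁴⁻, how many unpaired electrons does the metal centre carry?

Ligand charges: 3×(-1) from Br⁻ and 3×(-1) from F⁻ sum to -6; with overall charge -4, Ni is +2.
Ni sits in group 10; removing 2 electrons leaves Ni²⁺ with 10 − 2 = 8 d electrons.
Configuration: t2g^6 e_g^2, giving 2 unpaired electrons.

2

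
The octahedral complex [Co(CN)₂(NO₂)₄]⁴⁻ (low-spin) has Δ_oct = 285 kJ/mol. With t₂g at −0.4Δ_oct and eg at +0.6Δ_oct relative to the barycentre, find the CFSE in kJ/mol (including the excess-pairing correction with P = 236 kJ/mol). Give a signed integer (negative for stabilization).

-277

Ligand charges: 2×(-1) from CN⁻ and 4×(-1) from NO₂⁻ sum to -6; with overall charge -4, Co is +2.
Co is in group 9, so Co²⁺ is d⁷ (9 − 2 = 7).
Configuration: t₂g⁶ eg¹.
CFSE(orbital) = 6×(-0.4Δ_oct) + 1×(0.6Δ_oct) = -1.8Δ_oct; with Δ_oct = 285 kJ/mol that is -513 kJ/mol.
High-spin d⁷ would be t₂g⁵ eg² with 2 pairs; low-spin has 3, so 1 excess pair costs +1P = +236 kJ/mol.
Net CFSE = -513 + 236 = -277 kJ/mol.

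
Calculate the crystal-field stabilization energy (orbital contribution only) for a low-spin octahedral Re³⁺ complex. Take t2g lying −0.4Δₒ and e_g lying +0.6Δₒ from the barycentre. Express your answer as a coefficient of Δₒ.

Re sits in group 7; removing 3 electrons leaves Re³⁺ with 7 − 3 = 4 d electrons.
Configuration: t2g^4 e_g^0.
CFSE = 4(-0.4Δₒ) + 0(0.6Δₒ) = -1.6Δₒ + 0.0Δₒ = -1.6Δₒ.

-1.6 Δₒ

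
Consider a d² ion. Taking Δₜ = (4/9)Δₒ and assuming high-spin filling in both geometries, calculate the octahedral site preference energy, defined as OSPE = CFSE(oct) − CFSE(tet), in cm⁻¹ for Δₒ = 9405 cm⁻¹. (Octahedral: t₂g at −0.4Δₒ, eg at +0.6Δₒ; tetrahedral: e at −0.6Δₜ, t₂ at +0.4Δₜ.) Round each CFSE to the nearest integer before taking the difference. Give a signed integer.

Octahedral high-spin t₂g² eg⁰: CFSE = -0.8 × 9405 = -7524 cm⁻¹.
Tetrahedral e² t₂⁰ gives -1.2Δₜ = -1.2 × (4/9) × 9405 = -5016 cm⁻¹.
OSPE = -7524 − (-5016) = -2508 cm⁻¹.

-2508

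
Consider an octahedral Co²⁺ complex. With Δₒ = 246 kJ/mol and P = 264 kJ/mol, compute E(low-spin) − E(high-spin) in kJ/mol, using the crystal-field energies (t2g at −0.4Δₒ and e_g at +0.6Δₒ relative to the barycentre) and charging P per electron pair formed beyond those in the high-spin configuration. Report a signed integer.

Co is in group 9, so Co²⁺ is d⁷ (9 − 2 = 7).
In the high-spin limit (t2g^5 e_g^2) the orbital term is -0.8Δₒ = -197 kJ/mol, with no excess pairing.
Low-spin t2g^6 e_g^1 gives -1.8Δₒ = -443 kJ/mol, but forming 1 extra pair costs 1P = 264 kJ/mol, so E(LS) = -443 + 264 = -179 kJ/mol.
Thus E(LS) − E(HS) = 18 kJ/mol.

18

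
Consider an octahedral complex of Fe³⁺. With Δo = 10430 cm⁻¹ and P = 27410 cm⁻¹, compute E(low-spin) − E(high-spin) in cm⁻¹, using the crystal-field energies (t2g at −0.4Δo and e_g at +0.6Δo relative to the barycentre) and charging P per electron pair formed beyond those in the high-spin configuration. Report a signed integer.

33960

Fe sits in group 8; removing 3 electrons leaves Fe³⁺ with 8 − 3 = 5 d electrons.
In the high-spin limit (t2g^3 e_g^2) the orbital term is 0.0Δo = 0 cm⁻¹, with no excess pairing.
Low-spin t2g^5 e_g^0 gives -2.0Δo = -20860 cm⁻¹, but forming 2 extra pairs costs 2P = 54820 cm⁻¹, so E(LS) = -20860 + 54820 = 33960 cm⁻¹.
Thus E(LS) − E(HS) = 33960 cm⁻¹.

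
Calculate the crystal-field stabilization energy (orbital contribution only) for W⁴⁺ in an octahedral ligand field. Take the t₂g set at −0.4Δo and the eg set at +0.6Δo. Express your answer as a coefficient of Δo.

-0.8 Δo

Group 6 minus oxidation state +4 gives a d² configuration for W⁴⁺.
For octahedral d² the high- and low-spin configurations coincide.
Configuration: t₂g² eg⁰.
CFSE = 2(-0.4Δo) + 0(0.6Δo) = -0.8Δo + 0.0Δo = -0.8Δo.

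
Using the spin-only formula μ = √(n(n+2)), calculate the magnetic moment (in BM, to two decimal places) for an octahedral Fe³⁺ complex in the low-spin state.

Group 8 minus oxidation state +3 gives a d⁵ configuration for Fe³⁺.
Configuration: t₂g⁵ eg⁰ → 1 unpaired electron.
μ(spin-only) = √[1(1+2)] = √3 ≈ 1.73 BM.

1.73 BM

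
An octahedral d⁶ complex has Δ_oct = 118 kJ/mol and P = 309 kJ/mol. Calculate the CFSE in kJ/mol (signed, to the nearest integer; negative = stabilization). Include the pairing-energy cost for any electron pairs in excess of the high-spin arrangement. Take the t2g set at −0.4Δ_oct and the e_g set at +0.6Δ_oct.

-47

Since Δ_oct = 118 kJ/mol < P = 309 kJ/mol, the complex adopts the high-spin configuration.
Filling d⁶ accordingly: t2g^4 e_g^2.
Orbital CFSE = -0.4Δ_oct = -0.4 × 118 = -47 kJ/mol.
High-spin has no excess pairs, so no pairing correction applies.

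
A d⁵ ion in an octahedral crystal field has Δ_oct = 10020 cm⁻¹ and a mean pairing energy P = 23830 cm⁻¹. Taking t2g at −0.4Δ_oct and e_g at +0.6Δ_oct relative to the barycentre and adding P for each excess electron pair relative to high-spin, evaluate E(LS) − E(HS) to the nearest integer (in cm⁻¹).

27620

In the high-spin limit (t2g^3 e_g^2) the orbital term is 0.0Δ_oct = 0 cm⁻¹, with no excess pairing.
Low-spin t2g^5 e_g^0 gives -2.0Δ_oct = -20040 cm⁻¹, but forming 2 extra pairs costs 2P = 47660 cm⁻¹, so E(LS) = -20040 + 47660 = 27620 cm⁻¹.
Thus E(LS) − E(HS) = 27620 cm⁻¹.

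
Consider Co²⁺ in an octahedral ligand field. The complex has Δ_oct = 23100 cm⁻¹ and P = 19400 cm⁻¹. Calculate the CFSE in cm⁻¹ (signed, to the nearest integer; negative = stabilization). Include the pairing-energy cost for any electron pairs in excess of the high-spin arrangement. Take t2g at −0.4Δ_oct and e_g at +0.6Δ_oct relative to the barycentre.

-22180

Co sits in group 9; removing 2 electrons leaves Co²⁺ with 9 − 2 = 7 d electrons.
With Δ_oct > P the complex is low-spin.
Filling d⁷ accordingly: t2g^6 e_g^1.
Orbital CFSE = -1.8Δ_oct = -1.8 × 23100 = -41580 cm⁻¹.
Excess pairs vs high-spin: 3 − 2 = 1; pairing cost = +19400 cm⁻¹.
Net CFSE = -41580 + 19400 = -22180 cm⁻¹.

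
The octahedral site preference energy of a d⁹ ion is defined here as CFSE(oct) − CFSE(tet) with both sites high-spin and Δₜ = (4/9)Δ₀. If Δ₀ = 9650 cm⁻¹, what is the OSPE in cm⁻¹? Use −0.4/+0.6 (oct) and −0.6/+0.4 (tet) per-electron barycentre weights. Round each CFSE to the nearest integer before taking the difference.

In an octahedral site d⁹ (HS) is t₂g⁶ eg³, giving CFSE(oct) = -0.6Δ₀ = -5790 cm⁻¹.
Tetrahedral e⁴ t₂⁵ gives -0.4Δₜ = -0.4 × (4/9) × 9650 = -1716 cm⁻¹.
Subtracting, OSPE = -5790 − (-1716) = -4074 cm⁻¹.

-4074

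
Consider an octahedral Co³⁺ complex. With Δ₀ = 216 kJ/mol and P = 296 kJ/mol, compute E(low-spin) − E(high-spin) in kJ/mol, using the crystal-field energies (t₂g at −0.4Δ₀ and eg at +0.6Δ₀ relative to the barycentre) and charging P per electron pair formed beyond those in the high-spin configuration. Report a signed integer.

160

Co³⁺: group 9, so d-count = 9 − 3 = 6.
High-spin d⁶ fills as t₂g⁴ eg² with CFSE 4(−0.4) + 2(+0.6) = -0.4Δ₀ = -86 kJ/mol.
Low-spin: t₂g⁶ eg⁰, orbital CFSE = -2.4Δ₀ = -518 kJ/mol; plus 2 excess pairs × P = +592 kJ/mol; total 74 kJ/mol.
Thus E(LS) − E(HS) = 160 kJ/mol.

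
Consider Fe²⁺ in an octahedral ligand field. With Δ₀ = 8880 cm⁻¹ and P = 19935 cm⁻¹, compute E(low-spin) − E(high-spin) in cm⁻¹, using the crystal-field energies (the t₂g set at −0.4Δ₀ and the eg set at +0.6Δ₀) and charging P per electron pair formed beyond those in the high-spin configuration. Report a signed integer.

Fe is in group 8, so Fe²⁺ is d⁶ (8 − 2 = 6).
In the high-spin limit (t₂g⁴ eg²) the orbital term is -0.4Δ₀ = -3552 cm⁻¹, with no excess pairing.
Low-spin: t₂g⁶ eg⁰, orbital CFSE = -2.4Δ₀ = -21312 cm⁻¹; plus 2 excess pairs × P = +39870 cm⁻¹; total 18558 cm⁻¹.
E(LS) − E(HS) = 18558 − (-3552) = 22110 cm⁻¹.

22110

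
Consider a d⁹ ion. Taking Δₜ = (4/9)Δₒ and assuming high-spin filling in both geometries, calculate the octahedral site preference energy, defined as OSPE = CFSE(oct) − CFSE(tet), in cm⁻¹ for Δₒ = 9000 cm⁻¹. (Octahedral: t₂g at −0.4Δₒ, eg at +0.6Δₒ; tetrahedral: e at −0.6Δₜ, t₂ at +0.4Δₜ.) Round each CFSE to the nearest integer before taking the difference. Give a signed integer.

Octahedral high-spin t₂g⁶ eg³: CFSE = -0.6 × 9000 = -5400 cm⁻¹.
In a tetrahedral site the filling is e⁴ t₂⁵: CFSE(tet) = -0.4Δₜ = -0.4 × (4/9)(9000) = -1600 cm⁻¹.
OSPE = -5400 − (-1600) = -3800 cm⁻¹.

-3800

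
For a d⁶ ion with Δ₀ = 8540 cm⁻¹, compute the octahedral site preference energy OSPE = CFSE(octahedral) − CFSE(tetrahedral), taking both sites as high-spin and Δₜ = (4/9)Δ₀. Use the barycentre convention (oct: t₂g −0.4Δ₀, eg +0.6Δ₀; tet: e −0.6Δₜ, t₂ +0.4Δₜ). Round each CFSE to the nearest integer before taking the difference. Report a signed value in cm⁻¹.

-1139

Octahedral (high-spin): t₂g⁴ eg², CFSE = 4(−0.4) + 2(+0.6) = -0.4Δ₀ = -0.4 × 8540 = -3416 cm⁻¹.
In a tetrahedral site the filling is e³ t₂³: CFSE(tet) = -0.6Δₜ = -0.6 × (4/9)(8540) = -2277 cm⁻¹.
Subtracting, OSPE = -3416 − (-2277) = -1139 cm⁻¹.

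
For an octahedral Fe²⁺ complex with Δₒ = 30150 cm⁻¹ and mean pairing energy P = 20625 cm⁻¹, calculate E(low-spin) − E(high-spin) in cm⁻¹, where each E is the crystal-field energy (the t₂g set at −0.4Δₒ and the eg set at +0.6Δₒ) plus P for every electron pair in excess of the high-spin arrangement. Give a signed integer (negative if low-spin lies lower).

Fe²⁺: group 8, so d-count = 8 − 2 = 6.
High-spin: t₂g⁴ eg², CFSE = -0.4Δₒ = -12060 cm⁻¹.
For low-spin the configuration is t₂g⁶ eg⁰: orbital energy -2.4 × 30150 = -72360 cm⁻¹, and 2 additional pairs relative to high-spin add 41250 cm⁻¹, giving -31110 cm⁻¹.
E(LS) − E(HS) = -31110 − (-12060) = -19050 cm⁻¹.

-19050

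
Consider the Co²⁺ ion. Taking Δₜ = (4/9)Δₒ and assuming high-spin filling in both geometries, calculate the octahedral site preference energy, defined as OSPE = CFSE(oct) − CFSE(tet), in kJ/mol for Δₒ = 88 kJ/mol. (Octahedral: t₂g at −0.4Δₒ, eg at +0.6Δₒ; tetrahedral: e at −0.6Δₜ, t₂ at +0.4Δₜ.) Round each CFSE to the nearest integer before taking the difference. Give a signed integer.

Co²⁺: group 9, so d-count = 9 − 2 = 7.
Octahedral (high-spin): t₂g⁵ eg², CFSE = 5(−0.4) + 2(+0.6) = -0.8Δₒ = -0.8 × 88 = -70 kJ/mol.
Tetrahedral: e⁴ t₂³, CFSE = 4(−0.6) + 3(+0.4) = -1.2Δₜ = -1.2 × (4/9) × 88 = -47 kJ/mol.
OSPE = -70 − (-47) = -23 kJ/mol.

-23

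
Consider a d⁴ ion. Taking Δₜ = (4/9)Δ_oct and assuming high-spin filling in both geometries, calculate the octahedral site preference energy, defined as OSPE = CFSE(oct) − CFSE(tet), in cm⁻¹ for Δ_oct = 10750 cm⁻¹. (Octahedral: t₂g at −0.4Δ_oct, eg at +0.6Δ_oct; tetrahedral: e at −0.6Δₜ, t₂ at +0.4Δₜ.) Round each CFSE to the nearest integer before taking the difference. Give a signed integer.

In an octahedral site d⁴ (HS) is t₂g³ eg¹, giving CFSE(oct) = -0.6Δ_oct = -6450 cm⁻¹.
Tetrahedral e² t₂² gives -0.4Δₜ = -0.4 × (4/9) × 10750 = -1911 cm⁻¹.
Subtracting, OSPE = -6450 − (-1911) = -4539 cm⁻¹.

-4539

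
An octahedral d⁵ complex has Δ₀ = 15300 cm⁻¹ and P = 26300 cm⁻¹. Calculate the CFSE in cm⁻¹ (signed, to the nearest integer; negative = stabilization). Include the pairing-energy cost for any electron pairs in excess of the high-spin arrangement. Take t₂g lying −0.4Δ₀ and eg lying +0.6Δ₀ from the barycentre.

0

Since Δ₀ = 15300 cm⁻¹ < P = 26300 cm⁻¹, the complex adopts the high-spin configuration.
Configuration: t₂g³ eg².
Orbital CFSE = 0.0Δ₀ = 0.0 × 15300 = 0 cm⁻¹.
High-spin has no excess pairs, so no pairing correction applies.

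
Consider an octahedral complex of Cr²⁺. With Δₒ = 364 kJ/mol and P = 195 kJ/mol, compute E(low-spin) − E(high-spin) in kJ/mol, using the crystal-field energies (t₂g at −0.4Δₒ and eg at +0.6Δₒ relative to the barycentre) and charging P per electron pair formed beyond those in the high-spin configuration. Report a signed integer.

-169

Cr sits in group 6; removing 2 electrons leaves Cr²⁺ with 6 − 2 = 4 d electrons.
In the high-spin limit (t₂g³ eg¹) the orbital term is -0.6Δₒ = -218 kJ/mol, with no excess pairing.
For low-spin the configuration is t₂g⁴ eg⁰: orbital energy -1.6 × 364 = -582 kJ/mol, and 1 additional pair relative to high-spin adds 195 kJ/mol, giving -387 kJ/mol.
The difference is -387 − (-218) = -169 kJ/mol, so low-spin lies lower.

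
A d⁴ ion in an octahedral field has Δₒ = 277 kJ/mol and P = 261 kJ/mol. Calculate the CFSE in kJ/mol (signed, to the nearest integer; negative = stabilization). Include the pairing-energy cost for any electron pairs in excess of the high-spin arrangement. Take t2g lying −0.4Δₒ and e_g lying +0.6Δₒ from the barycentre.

Here Δₒ > P (277 > 261), so the low-spin state is favoured.
Filling d⁴ accordingly: t2g^4 e_g^0.
Orbital CFSE = -1.6Δₒ = -1.6 × 277 = -443 kJ/mol.
Excess pairs vs high-spin: 1 − 0 = 1; pairing cost = +261 kJ/mol.
Net CFSE = -443 + 261 = -182 kJ/mol.

-182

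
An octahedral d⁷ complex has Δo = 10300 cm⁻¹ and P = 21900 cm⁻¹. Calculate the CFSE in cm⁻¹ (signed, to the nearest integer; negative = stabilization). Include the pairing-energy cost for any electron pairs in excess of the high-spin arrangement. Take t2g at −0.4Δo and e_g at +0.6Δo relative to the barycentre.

Δo < P, so pairing is avoided: the ground state is high-spin.
Filling d⁷ accordingly: t2g^5 e_g^2.
Orbital CFSE = -0.8Δo = -0.8 × 10300 = -8240 cm⁻¹.
High-spin has no excess pairs, so no pairing correction applies.

-8240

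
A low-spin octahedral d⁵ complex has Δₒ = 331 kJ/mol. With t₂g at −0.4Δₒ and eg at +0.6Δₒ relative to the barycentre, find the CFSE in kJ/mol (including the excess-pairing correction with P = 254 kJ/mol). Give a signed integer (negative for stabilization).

-154

The d⁵ electrons fill as t₂g⁵ eg⁰.
The orbital stabilization is -2.0Δₒ = -2.0 × 331 = -662 kJ/mol.
High-spin d⁵ would be t₂g³ eg² with 0 pairs; low-spin has 2, so 2 excess pairs cost +2P = +508 kJ/mol.
Overall CFSE = -662 + 508 = -154 kJ/mol.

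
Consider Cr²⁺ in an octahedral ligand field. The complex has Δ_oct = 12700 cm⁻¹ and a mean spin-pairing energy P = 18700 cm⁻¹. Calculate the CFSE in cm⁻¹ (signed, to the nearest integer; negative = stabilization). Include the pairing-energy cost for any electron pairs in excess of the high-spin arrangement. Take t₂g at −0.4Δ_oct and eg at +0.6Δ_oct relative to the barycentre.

Group 6 minus oxidation state +2 gives a d⁴ configuration for Cr²⁺.
With Δ_oct < P the complex is high-spin.
Configuration: t₂g³ eg¹.
Orbital CFSE = -0.6Δ_oct = -0.6 × 12700 = -7620 cm⁻¹.
High-spin has no excess pairs, so no pairing correction applies.

-7620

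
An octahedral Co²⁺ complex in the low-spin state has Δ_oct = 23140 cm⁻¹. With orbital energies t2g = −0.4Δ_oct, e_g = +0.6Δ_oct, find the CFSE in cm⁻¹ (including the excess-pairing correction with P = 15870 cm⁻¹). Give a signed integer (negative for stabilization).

Co is in group 9, so Co²⁺ is d⁷ (9 − 2 = 7).
Configuration: t2g^6 e_g^1.
CFSE(orbital) = 6×(-0.4Δ_oct) + 1×(0.6Δ_oct) = -1.8Δ_oct; with Δ_oct = 23140 cm⁻¹ that is -41652 cm⁻¹.
Relative to high-spin t2g^5 e_g^2 (2 paired), the low-spin configuration has 1 additional pair, contributing +1 × 15870 = +15870 cm⁻¹.
Net CFSE = -41652 + 15870 = -25782 cm⁻¹.

-25782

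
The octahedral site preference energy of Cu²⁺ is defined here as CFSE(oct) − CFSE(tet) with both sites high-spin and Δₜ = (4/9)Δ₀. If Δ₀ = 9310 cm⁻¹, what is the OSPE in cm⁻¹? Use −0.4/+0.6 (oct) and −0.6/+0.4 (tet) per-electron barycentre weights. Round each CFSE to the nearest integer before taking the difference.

-3931

Cu²⁺: group 11, so d-count = 11 − 2 = 9.
Octahedral (high-spin): t₂g⁶ eg³, CFSE = 6(−0.4) + 3(+0.6) = -0.6Δ₀ = -0.6 × 9310 = -5586 cm⁻¹.
In a tetrahedral site the filling is e⁴ t₂⁵: CFSE(tet) = -0.4Δₜ = -0.4 × (4/9)(9310) = -1655 cm⁻¹.
OSPE = CFSE(oct) − CFSE(tet) = -5586 − (-1655) = -3931 cm⁻¹.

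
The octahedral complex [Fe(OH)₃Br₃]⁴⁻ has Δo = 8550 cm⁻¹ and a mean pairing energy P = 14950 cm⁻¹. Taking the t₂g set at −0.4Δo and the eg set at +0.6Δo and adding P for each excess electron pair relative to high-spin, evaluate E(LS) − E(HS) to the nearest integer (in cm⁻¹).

12800

Ligand charges: 3×(-1) from OH⁻ and 3×(-1) from Br⁻ sum to -6; with overall charge -4, Fe is +2.
Fe sits in group 8; removing 2 electrons leaves Fe²⁺ with 8 − 2 = 6 d electrons.
High-spin d⁶ fills as t₂g⁴ eg² with CFSE 4(−0.4) + 2(+0.6) = -0.4Δo = -3420 cm⁻¹.
Low-spin t₂g⁶ eg⁰ gives -2.4Δo = -20520 cm⁻¹, but forming 2 extra pairs costs 2P = 29900 cm⁻¹, so E(LS) = -20520 + 29900 = 9380 cm⁻¹.
E(LS) − E(HS) = 9380 − (-3420) = 12800 cm⁻¹.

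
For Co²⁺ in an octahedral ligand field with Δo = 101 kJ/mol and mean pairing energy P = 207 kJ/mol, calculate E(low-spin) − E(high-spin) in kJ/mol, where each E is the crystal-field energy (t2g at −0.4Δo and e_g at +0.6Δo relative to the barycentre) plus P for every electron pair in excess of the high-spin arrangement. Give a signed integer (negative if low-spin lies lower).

106

Group 9 minus oxidation state +2 gives a d⁷ configuration for Co²⁺.
High-spin: t2g^5 e_g^2, CFSE = -0.8Δo = -81 kJ/mol.
Low-spin: t2g^6 e_g^1, orbital CFSE = -1.8Δo = -182 kJ/mol; plus 1 excess pair × P = +207 kJ/mol; total 25 kJ/mol.
E(LS) − E(HS) = 25 − (-81) = 106 kJ/mol.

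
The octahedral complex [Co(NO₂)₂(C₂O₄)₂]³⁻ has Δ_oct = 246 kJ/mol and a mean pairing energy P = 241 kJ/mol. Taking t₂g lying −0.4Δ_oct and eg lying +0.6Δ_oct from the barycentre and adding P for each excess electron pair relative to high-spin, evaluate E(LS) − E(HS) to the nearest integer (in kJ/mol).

-10

Ligand charges: 2×(-1) from NO₂⁻ and 2×(-2) from C₂O₄²⁻ sum to -6; with overall charge -3, Co is +3.
Co³⁺: group 9, so d-count = 9 − 3 = 6.
High-spin: t₂g⁴ eg², CFSE = -0.4Δ_oct = -98 kJ/mol.
Low-spin: t₂g⁶ eg⁰, orbital CFSE = -2.4Δ_oct = -590 kJ/mol; plus 2 excess pairs × P = +482 kJ/mol; total -108 kJ/mol.
Thus E(LS) − E(HS) = -10 kJ/mol.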